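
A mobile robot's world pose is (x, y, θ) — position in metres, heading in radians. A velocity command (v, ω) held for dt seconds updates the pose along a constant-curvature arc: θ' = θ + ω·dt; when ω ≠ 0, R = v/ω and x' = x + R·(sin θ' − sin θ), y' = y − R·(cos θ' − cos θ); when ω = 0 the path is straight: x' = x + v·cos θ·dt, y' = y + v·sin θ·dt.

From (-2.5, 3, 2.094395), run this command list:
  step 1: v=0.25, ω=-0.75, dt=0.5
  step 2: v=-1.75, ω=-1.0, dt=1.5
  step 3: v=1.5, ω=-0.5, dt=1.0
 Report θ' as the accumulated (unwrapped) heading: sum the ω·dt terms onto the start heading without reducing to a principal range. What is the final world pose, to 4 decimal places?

(-2.4071, 1.1047, -0.2806)

step 1: θ'=1.7194 (R=-0.3333) → pose (-2.5410, 3.1173, 1.7194)
step 2: θ'=0.2194 (R=1.7500) → pose (-3.8908, 1.1502, 0.2194)
step 3: θ'=-0.2806 (R=-3.0000) → pose (-2.4071, 1.1047, -0.2806)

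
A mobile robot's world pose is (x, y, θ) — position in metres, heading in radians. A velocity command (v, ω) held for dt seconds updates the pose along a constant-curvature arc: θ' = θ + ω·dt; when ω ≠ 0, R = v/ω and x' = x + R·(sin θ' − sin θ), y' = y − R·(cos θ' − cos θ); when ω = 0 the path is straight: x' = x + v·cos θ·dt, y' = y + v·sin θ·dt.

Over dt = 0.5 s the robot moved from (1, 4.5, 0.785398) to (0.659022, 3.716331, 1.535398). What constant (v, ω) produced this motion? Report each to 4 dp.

Δθ = 1.535398 − 0.785398 = 0.750000
ω = Δθ/dt = 0.750000/0.5 = 1.5000
R = −Δy/(cos θ' − cos θ) = -1.1667
v = R·ω = -1.1667·1.5000 = -1.7500

v = -1.7500, ω = 1.5000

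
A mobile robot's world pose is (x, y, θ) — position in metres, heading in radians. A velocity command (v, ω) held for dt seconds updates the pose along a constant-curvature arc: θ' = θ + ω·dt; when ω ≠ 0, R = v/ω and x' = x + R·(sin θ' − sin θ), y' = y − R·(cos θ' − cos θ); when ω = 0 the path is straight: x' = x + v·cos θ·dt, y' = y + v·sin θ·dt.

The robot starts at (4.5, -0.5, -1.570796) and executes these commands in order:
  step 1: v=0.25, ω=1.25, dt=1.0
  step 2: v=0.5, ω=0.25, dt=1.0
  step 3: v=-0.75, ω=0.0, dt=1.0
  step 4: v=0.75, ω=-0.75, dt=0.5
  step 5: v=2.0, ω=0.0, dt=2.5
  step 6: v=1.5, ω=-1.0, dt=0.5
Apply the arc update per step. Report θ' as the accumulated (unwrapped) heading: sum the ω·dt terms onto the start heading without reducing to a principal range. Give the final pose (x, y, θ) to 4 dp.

step 1: θ'=-0.3208 (R=0.2000) → pose (4.6369, -0.6898, -0.3208)
step 2: θ'=-0.0708 (R=2.0000) → pose (5.1261, -0.7868, -0.0708)
step 3: θ'=-0.0708 (straight) → pose (4.3780, -0.7338, -0.0708)
step 4: θ'=-0.4458 (R=-1.0000) → pose (4.7384, -0.8290, -0.4458)
step 5: θ'=-0.4458 (straight) → pose (9.2498, -2.9849, -0.4458)
step 6: θ'=-0.9458 (R=-1.5000) → pose (9.8194, -3.4606, -0.9458)

(9.8194, -3.4606, -0.9458)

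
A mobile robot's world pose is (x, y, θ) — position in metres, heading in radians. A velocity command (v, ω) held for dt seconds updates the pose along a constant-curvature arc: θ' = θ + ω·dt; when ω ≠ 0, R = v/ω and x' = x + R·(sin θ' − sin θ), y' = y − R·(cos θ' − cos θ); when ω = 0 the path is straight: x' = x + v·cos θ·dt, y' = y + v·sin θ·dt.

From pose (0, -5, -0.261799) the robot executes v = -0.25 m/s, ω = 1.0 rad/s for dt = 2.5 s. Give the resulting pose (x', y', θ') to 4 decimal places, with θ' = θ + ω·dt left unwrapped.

θ' = -0.2618 + 1.0·2.5 = 2.2382
R = v/ω = -0.25/1.0 = -0.2500
x' = 0 + -0.2500·(sin 2.2382 − sin -0.2618) = -0.2611
y' = -5 − -0.2500·(cos 2.2382 − cos -0.2618) = -5.3962

(-0.2611, -5.3962, 2.2382)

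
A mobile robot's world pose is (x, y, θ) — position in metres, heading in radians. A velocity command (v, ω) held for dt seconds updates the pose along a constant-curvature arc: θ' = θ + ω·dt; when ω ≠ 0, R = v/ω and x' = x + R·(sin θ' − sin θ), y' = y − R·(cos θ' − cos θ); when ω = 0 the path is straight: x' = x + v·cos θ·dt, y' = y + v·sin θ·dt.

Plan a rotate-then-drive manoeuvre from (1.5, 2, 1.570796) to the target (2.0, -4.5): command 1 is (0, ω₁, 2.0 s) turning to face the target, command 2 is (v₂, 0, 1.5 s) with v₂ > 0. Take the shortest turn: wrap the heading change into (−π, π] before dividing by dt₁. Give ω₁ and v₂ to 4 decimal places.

ω₁ = -1.5324, v₂ = 4.3461

heading to target = atan2(-4.5−2, 2−1.5) = -1.4940
Δθ = wrap(-1.4940 − 1.5708) = -3.0648; ω₁ = Δθ/dt₁ = -1.5324
distance = √((2−1.5)² + (-4.5−2)²) = 6.5192; v₂ = distance/dt₂ = 4.3461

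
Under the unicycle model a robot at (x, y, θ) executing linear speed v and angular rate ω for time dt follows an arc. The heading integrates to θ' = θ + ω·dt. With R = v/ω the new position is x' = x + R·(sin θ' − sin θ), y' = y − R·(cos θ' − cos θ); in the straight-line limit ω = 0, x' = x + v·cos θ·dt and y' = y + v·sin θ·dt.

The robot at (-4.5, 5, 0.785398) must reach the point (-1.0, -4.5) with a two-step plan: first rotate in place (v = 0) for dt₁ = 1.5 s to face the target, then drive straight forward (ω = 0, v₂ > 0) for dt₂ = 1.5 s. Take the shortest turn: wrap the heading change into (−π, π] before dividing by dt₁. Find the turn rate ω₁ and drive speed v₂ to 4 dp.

heading to target = atan2(-4.5−5, -1−-4.5) = -1.2178
Δθ = wrap(-1.2178 − 0.7854) = -2.0032; ω₁ = Δθ/dt₁ = -1.3355
distance = √((-1−-4.5)² + (-4.5−5)²) = 10.1242; v₂ = distance/dt₂ = 6.7495

ω₁ = -1.3355, v₂ = 6.7495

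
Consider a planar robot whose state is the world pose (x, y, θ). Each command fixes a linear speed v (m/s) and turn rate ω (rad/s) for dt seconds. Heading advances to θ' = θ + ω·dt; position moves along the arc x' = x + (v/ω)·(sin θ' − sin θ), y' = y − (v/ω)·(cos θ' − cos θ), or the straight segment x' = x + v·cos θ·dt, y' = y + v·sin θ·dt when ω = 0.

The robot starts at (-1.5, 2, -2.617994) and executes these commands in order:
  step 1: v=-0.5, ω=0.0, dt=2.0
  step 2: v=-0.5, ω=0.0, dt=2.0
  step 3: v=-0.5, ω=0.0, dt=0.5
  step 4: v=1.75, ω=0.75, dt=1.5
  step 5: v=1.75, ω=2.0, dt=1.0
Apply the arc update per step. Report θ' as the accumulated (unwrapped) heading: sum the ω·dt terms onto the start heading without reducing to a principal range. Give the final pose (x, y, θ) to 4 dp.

step 1: θ'=-2.6180 (straight) → pose (-0.6340, 2.5000, -2.6180)
step 2: θ'=-2.6180 (straight) → pose (0.2321, 3.0000, -2.6180)
step 3: θ'=-2.6180 (straight) → pose (0.4486, 3.1250, -2.6180)
step 4: θ'=-1.4930 (R=2.3333) → pose (-0.7111, 0.9229, -1.4930)
step 5: θ'=0.5070 (R=0.8750) → pose (0.5862, 0.2260, 0.5070)

(0.5862, 0.2260, 0.5070)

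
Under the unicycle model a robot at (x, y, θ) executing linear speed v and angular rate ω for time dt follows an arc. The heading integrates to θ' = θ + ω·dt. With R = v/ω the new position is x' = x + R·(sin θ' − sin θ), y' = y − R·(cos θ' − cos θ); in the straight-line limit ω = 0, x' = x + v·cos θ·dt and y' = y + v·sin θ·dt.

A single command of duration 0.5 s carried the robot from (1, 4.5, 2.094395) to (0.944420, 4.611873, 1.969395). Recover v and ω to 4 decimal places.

Δθ = 1.969395 − 2.094395 = -0.125000
ω = Δθ/dt = -0.125000/0.5 = -0.2500
R = −Δy/(cos θ' − cos θ) = -1.0000
v = R·ω = -1.0000·-0.2500 = 0.2500

v = 0.2500, ω = -0.2500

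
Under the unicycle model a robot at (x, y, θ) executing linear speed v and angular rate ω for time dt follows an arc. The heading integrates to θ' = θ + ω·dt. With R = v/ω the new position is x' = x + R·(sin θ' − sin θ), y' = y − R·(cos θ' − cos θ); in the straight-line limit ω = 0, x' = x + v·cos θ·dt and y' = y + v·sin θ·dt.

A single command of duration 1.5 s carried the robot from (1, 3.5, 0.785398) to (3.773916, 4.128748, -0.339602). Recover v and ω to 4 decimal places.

Δθ = -0.339602 − 0.785398 = -1.125000
ω = Δθ/dt = -1.125000/1.5 = -0.7500
R = Δx/(sin θ' − sin θ) = -2.6667
v = R·ω = -2.6667·-0.7500 = 2.0000

v = 2.0000, ω = -0.7500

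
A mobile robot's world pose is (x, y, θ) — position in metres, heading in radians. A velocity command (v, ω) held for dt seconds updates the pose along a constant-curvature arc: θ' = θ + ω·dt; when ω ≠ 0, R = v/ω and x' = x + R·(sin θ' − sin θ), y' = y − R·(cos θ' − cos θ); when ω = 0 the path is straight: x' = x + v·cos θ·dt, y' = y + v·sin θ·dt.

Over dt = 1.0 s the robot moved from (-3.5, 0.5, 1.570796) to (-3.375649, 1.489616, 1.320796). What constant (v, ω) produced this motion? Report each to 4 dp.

Δθ = 1.320796 − 1.570796 = -0.250000
ω = Δθ/dt = -0.250000/1.0 = -0.2500
R = −Δy/(cos θ' − cos θ) = -4.0000
v = R·ω = -4.0000·-0.2500 = 1.0000

v = 1.0000, ω = -0.2500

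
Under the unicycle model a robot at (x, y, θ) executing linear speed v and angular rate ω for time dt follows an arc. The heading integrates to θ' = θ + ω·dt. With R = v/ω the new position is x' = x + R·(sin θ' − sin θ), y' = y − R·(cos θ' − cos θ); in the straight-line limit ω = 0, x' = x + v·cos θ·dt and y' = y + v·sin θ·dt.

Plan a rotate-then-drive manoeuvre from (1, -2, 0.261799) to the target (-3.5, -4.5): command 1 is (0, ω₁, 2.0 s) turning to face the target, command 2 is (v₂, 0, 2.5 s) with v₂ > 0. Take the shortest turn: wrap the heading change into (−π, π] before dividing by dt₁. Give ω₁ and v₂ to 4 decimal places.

heading to target = atan2(-4.5−-2, -3.5−1) = -2.6345
Δθ = wrap(-2.6345 − 0.2618) = -2.8963; ω₁ = Δθ/dt₁ = -1.4481
distance = √((-3.5−1)² + (-4.5−-2)²) = 5.1478; v₂ = distance/dt₂ = 2.0591

ω₁ = -1.4481, v₂ = 2.0591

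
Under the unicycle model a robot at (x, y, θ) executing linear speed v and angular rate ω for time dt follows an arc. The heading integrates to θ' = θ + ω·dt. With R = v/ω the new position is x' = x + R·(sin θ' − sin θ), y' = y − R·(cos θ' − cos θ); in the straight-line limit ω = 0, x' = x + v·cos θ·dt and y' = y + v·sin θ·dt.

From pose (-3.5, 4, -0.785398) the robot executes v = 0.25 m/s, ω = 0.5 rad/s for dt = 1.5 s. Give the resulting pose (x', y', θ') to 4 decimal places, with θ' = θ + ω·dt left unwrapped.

θ' = -0.7854 + 0.5·1.5 = -0.0354
R = v/ω = 0.25/0.5 = 0.5000
x' = -3.5 + 0.5000·(sin -0.0354 − sin -0.7854) = -3.1641
y' = 4 − 0.5000·(cos -0.0354 − cos -0.7854) = 3.8539

(-3.1641, 3.8539, -0.0354)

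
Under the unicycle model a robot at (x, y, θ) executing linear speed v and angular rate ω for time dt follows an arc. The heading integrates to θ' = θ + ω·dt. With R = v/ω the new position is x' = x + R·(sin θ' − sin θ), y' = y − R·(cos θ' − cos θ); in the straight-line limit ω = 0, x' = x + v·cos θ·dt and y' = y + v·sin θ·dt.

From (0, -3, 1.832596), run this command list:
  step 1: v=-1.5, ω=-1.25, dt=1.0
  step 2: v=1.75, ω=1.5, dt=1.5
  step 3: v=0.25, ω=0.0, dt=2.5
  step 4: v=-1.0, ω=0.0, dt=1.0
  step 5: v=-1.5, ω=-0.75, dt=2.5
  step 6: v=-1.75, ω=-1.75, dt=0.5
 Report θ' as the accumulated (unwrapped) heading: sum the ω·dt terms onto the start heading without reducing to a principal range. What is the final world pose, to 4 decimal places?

(-0.1366, -5.8184, 0.0826)

step 1: θ'=0.5826 (R=1.2000) → pose (-0.4989, -4.3126, 0.5826)
step 2: θ'=2.8326 (R=1.1667) → pose (-0.7860, -2.2270, 2.8326)
step 3: θ'=2.8326 (straight) → pose (-1.3814, -2.0369, 2.8326)
step 4: θ'=2.8326 (straight) → pose (-0.4287, -2.3410, 2.8326)
step 5: θ'=0.9576 (R=2.0000) → pose (0.5987, -5.3973, 0.9576)
step 6: θ'=0.0826 (R=1.0000) → pose (-0.1366, -5.8184, 0.0826)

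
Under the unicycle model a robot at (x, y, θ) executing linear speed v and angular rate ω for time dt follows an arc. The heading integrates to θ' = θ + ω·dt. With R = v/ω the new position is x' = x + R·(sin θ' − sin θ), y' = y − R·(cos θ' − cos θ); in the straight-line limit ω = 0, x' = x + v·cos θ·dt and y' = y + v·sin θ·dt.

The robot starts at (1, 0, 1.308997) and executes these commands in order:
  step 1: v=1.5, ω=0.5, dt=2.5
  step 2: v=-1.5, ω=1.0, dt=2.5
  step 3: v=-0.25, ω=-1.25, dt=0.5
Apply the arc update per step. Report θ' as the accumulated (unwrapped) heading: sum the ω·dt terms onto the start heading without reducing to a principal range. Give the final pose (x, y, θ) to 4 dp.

step 1: θ'=2.5590 (R=3.0000) → pose (-0.2472, 3.2816, 2.5590)
step 2: θ'=5.0590 (R=-1.5000) → pose (1.9889, 5.0437, 5.0590)
step 3: θ'=4.4340 (R=0.2000) → pose (1.9847, 5.1666, 4.4340)

(1.9847, 5.1666, 4.4340)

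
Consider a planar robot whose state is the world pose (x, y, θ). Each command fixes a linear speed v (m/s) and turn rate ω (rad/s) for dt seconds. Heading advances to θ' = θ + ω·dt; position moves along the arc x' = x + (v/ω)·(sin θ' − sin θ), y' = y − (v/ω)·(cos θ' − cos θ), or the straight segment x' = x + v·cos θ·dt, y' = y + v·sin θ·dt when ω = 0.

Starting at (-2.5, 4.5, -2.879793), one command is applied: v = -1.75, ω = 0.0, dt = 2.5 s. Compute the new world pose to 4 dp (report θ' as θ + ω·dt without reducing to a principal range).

θ' = -2.8798 + 0.0·2.5 = -2.8798
ω = 0 → straight: x' = -2.5 + -1.75·cos(-2.8798)·2.5 = 1.7259
y' = 4.5 + -1.75·sin(-2.8798)·2.5 = 5.6323

(1.7259, 5.6323, -2.8798)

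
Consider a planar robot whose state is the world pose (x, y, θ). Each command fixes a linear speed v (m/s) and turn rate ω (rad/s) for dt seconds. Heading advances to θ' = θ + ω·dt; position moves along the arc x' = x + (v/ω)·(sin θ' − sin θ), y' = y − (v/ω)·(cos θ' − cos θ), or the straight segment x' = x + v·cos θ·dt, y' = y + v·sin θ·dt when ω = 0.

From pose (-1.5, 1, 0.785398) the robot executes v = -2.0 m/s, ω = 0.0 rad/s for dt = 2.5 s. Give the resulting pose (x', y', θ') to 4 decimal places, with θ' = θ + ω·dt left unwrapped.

(-5.0355, -2.5355, 0.7854)

θ' = 0.7854 + 0.0·2.5 = 0.7854
ω = 0 → straight: x' = -1.5 + -2.0·cos(0.7854)·2.5 = -5.0355
y' = 1 + -2.0·sin(0.7854)·2.5 = -2.5355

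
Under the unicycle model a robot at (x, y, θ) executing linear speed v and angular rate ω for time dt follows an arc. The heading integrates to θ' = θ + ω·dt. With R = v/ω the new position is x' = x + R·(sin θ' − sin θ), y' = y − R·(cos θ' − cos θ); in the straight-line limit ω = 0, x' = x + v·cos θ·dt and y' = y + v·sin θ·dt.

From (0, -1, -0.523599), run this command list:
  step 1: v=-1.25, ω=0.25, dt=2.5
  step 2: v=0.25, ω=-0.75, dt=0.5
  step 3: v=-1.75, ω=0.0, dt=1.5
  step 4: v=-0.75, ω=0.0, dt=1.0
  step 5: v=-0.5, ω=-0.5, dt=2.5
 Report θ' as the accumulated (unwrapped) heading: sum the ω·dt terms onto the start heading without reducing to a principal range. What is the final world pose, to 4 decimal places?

(-6.8605, 1.4610, -1.5236)

step 1: θ'=0.1014 (R=-5.0000) → pose (-3.0061, -0.3558, 0.1014)
step 2: θ'=-0.2736 (R=-0.3333) → pose (-2.8823, -0.3665, -0.2736)
step 3: θ'=-0.2736 (straight) → pose (-5.4097, 0.3428, -0.2736)
step 4: θ'=-0.2736 (straight) → pose (-6.1318, 0.5454, -0.2736)
step 5: θ'=-1.5236 (R=1.0000) → pose (-6.8605, 1.4610, -1.5236)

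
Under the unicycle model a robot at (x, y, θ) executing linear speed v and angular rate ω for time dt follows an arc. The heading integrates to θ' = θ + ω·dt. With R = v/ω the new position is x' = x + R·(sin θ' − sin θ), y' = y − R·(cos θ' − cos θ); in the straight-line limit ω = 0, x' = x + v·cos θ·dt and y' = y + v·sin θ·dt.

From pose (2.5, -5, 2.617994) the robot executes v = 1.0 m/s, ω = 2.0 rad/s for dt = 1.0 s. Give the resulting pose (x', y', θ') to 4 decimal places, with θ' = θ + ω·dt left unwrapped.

θ' = 2.6180 + 2.0·1.0 = 4.6180
R = v/ω = 1.0/2.0 = 0.5000
x' = 2.5 + 0.5000·(sin 4.6180 − sin 2.6180) = 1.7522
y' = -5 − 0.5000·(cos 4.6180 − cos 2.6180) = -5.3859

(1.7522, -5.3859, 4.6180)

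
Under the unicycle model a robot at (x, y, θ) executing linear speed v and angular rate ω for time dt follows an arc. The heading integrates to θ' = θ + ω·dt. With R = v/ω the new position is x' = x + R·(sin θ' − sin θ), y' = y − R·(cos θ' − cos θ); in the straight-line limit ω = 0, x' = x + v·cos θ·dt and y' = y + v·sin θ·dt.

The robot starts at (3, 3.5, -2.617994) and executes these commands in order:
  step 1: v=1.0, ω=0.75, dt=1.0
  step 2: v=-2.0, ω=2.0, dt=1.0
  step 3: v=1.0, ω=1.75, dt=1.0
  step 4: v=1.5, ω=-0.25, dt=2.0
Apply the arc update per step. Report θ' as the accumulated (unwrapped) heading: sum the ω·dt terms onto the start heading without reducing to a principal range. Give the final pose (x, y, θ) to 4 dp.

(1.5912, 7.7246, 1.3820)

step 1: θ'=-1.8680 (R=1.3333) → pose (2.3918, 2.7358, -1.8680)
step 2: θ'=0.1320 (R=-1.0000) → pose (1.3040, 4.0199, 0.1320)
step 3: θ'=1.8820 (R=0.5714) → pose (1.7728, 4.7613, 1.8820)
step 4: θ'=1.3820 (R=-6.0000) → pose (1.5912, 7.7246, 1.3820)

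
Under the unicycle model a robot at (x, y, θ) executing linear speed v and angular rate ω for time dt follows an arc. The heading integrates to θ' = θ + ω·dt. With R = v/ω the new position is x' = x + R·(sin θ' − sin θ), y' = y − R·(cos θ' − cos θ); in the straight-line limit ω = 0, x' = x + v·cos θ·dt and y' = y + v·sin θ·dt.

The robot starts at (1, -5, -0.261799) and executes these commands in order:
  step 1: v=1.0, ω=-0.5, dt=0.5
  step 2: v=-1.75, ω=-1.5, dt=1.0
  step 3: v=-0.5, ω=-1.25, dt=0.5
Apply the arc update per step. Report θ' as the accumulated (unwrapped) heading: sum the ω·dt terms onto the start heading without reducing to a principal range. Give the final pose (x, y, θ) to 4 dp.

(1.1465, -3.4936, -2.6368)

step 1: θ'=-0.5118 (R=-2.0000) → pose (1.4619, -5.1881, -0.5118)
step 2: θ'=-2.0118 (R=1.1667) → pose (0.9782, -3.6730, -2.0118)
step 3: θ'=-2.6368 (R=0.4000) → pose (1.1465, -3.4936, -2.6368)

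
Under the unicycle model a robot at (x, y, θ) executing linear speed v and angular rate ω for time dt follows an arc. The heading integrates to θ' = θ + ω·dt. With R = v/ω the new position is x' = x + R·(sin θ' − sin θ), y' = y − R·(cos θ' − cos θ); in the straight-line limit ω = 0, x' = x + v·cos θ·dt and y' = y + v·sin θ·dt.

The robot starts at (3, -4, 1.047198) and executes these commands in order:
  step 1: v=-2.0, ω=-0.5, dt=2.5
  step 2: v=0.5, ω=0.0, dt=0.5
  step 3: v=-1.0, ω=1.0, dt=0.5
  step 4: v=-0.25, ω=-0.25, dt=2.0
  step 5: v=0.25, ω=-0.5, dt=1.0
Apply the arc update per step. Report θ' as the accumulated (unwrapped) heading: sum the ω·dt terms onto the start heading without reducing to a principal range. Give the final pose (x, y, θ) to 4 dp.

(-1.7909, -6.1233, -0.7028)

step 1: θ'=-0.2028 (R=4.0000) → pose (-1.2698, -5.9180, -0.2028)
step 2: θ'=-0.2028 (straight) → pose (-1.0249, -5.9684, -0.2028)
step 3: θ'=0.2972 (R=-1.0000) → pose (-1.5191, -5.9917, 0.2972)
step 4: θ'=-0.2028 (R=1.0000) → pose (-2.0134, -6.0151, -0.2028)
step 5: θ'=-0.7028 (R=-0.5000) → pose (-1.7909, -6.1233, -0.7028)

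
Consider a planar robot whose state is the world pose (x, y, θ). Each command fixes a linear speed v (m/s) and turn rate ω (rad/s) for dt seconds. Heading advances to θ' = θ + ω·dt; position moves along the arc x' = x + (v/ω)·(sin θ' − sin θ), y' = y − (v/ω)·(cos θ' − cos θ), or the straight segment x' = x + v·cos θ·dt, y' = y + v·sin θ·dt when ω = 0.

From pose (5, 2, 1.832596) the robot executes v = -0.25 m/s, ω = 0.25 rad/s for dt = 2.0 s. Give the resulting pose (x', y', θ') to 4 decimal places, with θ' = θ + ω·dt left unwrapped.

θ' = 1.8326 + 0.25·2.0 = 2.3326
R = v/ω = -0.25/0.25 = -1.0000
x' = 5 + -1.0000·(sin 2.3326 − sin 1.8326) = 5.2423
y' = 2 − -1.0000·(cos 2.3326 − cos 1.8326) = 1.5686

(5.2423, 1.5686, 2.3326)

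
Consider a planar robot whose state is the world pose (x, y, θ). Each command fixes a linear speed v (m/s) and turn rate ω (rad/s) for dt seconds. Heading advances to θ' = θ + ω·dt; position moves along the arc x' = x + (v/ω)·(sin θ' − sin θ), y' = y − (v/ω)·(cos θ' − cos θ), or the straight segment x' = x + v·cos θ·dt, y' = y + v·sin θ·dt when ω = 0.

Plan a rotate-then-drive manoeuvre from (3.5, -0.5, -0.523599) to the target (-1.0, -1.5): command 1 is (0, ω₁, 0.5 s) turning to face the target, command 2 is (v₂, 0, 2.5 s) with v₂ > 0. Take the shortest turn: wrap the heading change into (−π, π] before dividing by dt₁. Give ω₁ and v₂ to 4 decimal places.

ω₁ = -4.7986, v₂ = 1.8439

heading to target = atan2(-1.5−-0.5, -1−3.5) = -2.9229
Δθ = wrap(-2.9229 − -0.5236) = -2.3993; ω₁ = Δθ/dt₁ = -4.7986
distance = √((-1−3.5)² + (-1.5−-0.5)²) = 4.6098; v₂ = distance/dt₂ = 1.8439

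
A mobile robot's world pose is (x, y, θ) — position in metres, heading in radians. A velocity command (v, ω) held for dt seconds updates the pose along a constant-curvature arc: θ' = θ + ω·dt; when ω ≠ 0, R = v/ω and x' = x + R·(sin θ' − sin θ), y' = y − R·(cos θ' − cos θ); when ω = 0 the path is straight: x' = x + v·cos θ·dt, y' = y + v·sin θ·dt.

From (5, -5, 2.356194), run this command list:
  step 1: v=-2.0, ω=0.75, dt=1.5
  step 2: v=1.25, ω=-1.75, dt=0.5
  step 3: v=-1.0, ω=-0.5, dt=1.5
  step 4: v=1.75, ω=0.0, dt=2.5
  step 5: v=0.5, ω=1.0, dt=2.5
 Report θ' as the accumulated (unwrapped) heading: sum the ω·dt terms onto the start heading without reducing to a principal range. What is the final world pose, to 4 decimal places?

step 1: θ'=3.4812 (R=-2.6667) → pose (7.7739, -5.6287, 3.4812)
step 2: θ'=2.6062 (R=-0.7143) → pose (7.1716, -5.5696, 2.6062)
step 3: θ'=1.8562 (R=2.0000) → pose (8.0703, -6.7266, 1.8562)
step 4: θ'=1.8562 (straight) → pose (6.8386, -2.5286, 1.8562)
step 5: θ'=4.3562 (R=0.5000) → pose (5.8902, -2.4950, 4.3562)

(5.8902, -2.4950, 4.3562)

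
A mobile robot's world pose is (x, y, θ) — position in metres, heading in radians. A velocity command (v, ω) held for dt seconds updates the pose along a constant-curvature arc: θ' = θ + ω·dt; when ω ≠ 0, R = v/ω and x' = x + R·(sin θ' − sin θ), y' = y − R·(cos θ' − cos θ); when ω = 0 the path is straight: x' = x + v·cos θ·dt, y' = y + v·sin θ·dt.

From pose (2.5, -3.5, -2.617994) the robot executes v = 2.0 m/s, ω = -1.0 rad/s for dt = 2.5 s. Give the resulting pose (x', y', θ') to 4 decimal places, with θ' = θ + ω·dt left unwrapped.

θ' = -2.6180 + -1.0·2.5 = -5.1180
R = v/ω = 2.0/-1.0 = -2.0000
x' = 2.5 + -2.0000·(sin -5.1180 − sin -2.6180) = -0.3377
y' = -3.5 − -2.0000·(cos -5.1180 − cos -2.6180) = -0.9788

(-0.3377, -0.9788, -5.1180)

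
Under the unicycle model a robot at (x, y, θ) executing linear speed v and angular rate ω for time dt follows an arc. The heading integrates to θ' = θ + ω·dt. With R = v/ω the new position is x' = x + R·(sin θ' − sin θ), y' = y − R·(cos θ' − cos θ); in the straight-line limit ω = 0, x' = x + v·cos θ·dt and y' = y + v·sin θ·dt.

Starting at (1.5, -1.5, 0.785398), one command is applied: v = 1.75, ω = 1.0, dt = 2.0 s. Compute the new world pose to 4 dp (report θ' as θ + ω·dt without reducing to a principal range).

(0.8728, 1.3776, 2.7854)

θ' = 0.7854 + 1.0·2.0 = 2.7854
R = v/ω = 1.75/1.0 = 1.7500
x' = 1.5 + 1.7500·(sin 2.7854 − sin 0.7854) = 0.8728
y' = -1.5 − 1.7500·(cos 2.7854 − cos 0.7854) = 1.3776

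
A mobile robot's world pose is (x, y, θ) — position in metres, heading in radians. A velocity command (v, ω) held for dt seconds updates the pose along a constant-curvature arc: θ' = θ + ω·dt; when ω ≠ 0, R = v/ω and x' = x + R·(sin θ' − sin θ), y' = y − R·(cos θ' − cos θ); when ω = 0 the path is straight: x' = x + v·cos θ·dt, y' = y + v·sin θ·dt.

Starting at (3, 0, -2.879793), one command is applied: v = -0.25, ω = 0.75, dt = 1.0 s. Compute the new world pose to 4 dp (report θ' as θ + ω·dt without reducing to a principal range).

(3.1963, 0.1452, -2.1298)

θ' = -2.8798 + 0.75·1.0 = -2.1298
R = v/ω = -0.25/0.75 = -0.3333
x' = 3 + -0.3333·(sin -2.1298 − sin -2.8798) = 3.1963
y' = 0 − -0.3333·(cos -2.1298 − cos -2.8798) = 0.1452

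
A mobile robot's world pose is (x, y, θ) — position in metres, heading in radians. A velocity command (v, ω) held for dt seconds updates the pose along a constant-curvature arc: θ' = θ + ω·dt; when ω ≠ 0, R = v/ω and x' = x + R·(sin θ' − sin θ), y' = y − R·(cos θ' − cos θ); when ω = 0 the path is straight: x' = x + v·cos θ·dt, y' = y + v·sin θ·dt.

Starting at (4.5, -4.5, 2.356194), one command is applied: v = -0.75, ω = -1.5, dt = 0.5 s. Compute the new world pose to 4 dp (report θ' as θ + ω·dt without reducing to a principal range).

θ' = 2.3562 + -1.5·0.5 = 1.6062
R = v/ω = -0.75/-1.5 = 0.5000
x' = 4.5 + 0.5000·(sin 1.6062 − sin 2.3562) = 4.6461
y' = -4.5 − 0.5000·(cos 1.6062 − cos 2.3562) = -4.8359

(4.6461, -4.8359, 1.6062)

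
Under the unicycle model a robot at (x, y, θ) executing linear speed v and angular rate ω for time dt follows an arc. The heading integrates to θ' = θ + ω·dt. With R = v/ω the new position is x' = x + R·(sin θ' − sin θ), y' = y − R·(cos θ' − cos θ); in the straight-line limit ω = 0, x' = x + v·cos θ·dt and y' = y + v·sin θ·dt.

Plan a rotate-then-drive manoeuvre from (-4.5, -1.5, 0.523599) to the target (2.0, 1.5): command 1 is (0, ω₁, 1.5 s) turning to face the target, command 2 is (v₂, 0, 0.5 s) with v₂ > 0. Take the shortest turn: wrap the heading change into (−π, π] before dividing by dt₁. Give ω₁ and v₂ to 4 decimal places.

ω₁ = -0.0608, v₂ = 14.3178

heading to target = atan2(1.5−-1.5, 2−-4.5) = 0.4324
Δθ = wrap(0.4324 − 0.5236) = -0.0912; ω₁ = Δθ/dt₁ = -0.0608
distance = √((2−-4.5)² + (1.5−-1.5)²) = 7.1589; v₂ = distance/dt₂ = 14.3178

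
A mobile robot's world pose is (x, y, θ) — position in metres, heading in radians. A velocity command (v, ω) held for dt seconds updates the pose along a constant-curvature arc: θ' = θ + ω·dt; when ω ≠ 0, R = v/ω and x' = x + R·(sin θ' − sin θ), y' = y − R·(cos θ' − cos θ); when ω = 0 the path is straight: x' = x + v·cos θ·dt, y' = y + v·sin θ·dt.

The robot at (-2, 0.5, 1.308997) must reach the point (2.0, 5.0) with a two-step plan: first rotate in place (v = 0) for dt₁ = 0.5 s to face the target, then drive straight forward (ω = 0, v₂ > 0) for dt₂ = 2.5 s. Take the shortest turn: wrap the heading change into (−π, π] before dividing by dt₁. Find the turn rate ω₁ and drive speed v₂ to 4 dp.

ω₁ = -0.9297, v₂ = 2.4083

heading to target = atan2(5−0.5, 2−-2) = 0.8442
Δθ = wrap(0.8442 − 1.3090) = -0.4648; ω₁ = Δθ/dt₁ = -0.9297
distance = √((2−-2)² + (5−0.5)²) = 6.0208; v₂ = distance/dt₂ = 2.4083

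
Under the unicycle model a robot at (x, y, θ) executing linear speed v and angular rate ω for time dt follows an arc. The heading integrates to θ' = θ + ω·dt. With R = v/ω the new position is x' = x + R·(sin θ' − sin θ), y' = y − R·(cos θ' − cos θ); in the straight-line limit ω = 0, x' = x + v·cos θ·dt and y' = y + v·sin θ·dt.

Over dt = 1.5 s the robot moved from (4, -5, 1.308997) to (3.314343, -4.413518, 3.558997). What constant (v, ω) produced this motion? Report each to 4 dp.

v = 0.7500, ω = 1.5000

Δθ = 3.558997 − 1.308997 = 2.250000
ω = Δθ/dt = 2.250000/1.5 = 1.5000
R = Δx/(sin θ' − sin θ) = 0.5000
v = R·ω = 0.5000·1.5000 = 0.7500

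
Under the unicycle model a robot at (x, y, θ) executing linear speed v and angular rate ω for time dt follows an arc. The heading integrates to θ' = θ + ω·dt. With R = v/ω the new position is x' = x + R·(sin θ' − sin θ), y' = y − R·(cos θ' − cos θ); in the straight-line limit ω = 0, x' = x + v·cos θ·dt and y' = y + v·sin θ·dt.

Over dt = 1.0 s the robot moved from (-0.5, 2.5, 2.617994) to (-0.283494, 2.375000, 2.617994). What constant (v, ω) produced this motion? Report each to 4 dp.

Δθ = 2.617994 − 2.617994 = 0.000000
ω = Δθ/dt = 0.000000/1.0 = 0.0000
ω = 0 → v = (Δx·cos θ + Δy·sin θ)/dt = -0.2500

v = -0.2500, ω = 0.0000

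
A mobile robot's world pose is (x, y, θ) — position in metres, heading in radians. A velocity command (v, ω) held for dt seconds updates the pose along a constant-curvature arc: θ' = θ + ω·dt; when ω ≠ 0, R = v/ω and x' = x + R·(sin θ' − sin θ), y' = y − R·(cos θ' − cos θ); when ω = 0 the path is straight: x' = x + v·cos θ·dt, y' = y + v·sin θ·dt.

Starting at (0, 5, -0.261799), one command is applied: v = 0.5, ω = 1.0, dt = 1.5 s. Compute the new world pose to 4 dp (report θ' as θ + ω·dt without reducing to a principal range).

θ' = -0.2618 + 1.0·1.5 = 1.2382
R = v/ω = 0.5/1.0 = 0.5000
x' = 0 + 0.5000·(sin 1.2382 − sin -0.2618) = 0.6020
y' = 5 − 0.5000·(cos 1.2382 − cos -0.2618) = 5.3197

(0.6020, 5.3197, 1.2382)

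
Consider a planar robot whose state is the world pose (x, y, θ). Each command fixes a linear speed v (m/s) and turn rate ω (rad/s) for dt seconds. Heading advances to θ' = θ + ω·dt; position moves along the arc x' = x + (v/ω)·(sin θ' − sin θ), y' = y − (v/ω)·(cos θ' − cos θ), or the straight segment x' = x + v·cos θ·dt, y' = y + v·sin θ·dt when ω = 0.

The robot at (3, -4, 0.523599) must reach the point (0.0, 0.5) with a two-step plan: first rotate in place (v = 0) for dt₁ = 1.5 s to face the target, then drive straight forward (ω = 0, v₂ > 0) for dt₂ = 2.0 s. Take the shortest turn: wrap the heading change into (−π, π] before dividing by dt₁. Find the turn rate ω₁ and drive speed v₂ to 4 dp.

heading to target = atan2(0.5−-4, 0−3) = 2.1588
Δθ = wrap(2.1588 − 0.5236) = 1.6352; ω₁ = Δθ/dt₁ = 1.0901
distance = √((0−3)² + (0.5−-4)²) = 5.4083; v₂ = distance/dt₂ = 2.7042

ω₁ = 1.0901, v₂ = 2.7042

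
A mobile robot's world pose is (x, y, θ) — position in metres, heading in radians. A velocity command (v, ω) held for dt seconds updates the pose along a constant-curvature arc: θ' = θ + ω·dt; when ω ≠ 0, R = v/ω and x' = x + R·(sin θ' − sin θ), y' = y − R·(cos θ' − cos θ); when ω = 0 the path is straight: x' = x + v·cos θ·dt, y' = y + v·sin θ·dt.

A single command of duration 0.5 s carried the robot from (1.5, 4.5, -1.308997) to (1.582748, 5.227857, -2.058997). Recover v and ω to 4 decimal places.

v = -1.5000, ω = -1.5000

Δθ = -2.058997 − -1.308997 = -0.750000
ω = Δθ/dt = -0.750000/0.5 = -1.5000
R = −Δy/(cos θ' − cos θ) = 1.0000
v = R·ω = 1.0000·-1.5000 = -1.5000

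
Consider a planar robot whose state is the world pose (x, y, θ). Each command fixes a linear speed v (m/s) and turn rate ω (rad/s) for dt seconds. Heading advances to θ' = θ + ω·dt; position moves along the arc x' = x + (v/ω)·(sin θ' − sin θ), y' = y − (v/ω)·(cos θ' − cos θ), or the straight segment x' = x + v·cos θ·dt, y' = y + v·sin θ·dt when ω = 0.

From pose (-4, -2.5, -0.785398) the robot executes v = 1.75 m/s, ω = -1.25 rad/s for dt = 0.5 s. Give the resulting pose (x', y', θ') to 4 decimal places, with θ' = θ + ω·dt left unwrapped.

(-3.6079, -3.2664, -1.4104)

θ' = -0.7854 + -1.25·0.5 = -1.4104
R = v/ω = 1.75/-1.25 = -1.4000
x' = -4 + -1.4000·(sin -1.4104 − sin -0.7854) = -3.6079
y' = -2.5 − -1.4000·(cos -1.4104 − cos -0.7854) = -3.2664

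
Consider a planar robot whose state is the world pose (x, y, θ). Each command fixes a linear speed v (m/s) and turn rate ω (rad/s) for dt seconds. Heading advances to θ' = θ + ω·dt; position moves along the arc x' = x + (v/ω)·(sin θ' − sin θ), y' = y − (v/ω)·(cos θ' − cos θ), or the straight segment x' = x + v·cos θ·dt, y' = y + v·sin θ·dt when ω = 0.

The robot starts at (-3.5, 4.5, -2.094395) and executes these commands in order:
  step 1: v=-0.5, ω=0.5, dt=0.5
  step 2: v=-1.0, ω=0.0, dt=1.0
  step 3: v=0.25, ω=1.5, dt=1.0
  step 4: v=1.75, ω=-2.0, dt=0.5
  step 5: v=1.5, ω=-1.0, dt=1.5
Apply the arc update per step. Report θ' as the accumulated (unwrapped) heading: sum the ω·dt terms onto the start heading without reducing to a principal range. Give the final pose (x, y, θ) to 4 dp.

(-3.4940, 3.0925, -2.8444)

step 1: θ'=-1.8444 (R=-1.0000) → pose (-3.4032, 4.7298, -1.8444)
step 2: θ'=-1.8444 (straight) → pose (-3.1330, 5.6926, -1.8444)
step 3: θ'=-0.3444 (R=0.1667) → pose (-3.0288, 5.4907, -0.3444)
step 4: θ'=-1.3444 (R=-0.8750) → pose (-2.4716, 4.8635, -1.3444)
step 5: θ'=-2.8444 (R=-1.5000) → pose (-3.4940, 3.0925, -2.8444)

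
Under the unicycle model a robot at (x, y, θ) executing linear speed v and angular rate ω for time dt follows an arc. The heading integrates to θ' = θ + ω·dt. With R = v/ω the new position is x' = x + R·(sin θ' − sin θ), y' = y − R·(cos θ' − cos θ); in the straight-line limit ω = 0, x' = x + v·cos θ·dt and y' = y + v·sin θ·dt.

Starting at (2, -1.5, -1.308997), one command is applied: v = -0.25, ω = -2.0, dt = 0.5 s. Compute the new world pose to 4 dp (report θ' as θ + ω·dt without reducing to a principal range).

(2.0283, -1.3835, -2.3090)

θ' = -1.3090 + -2.0·0.5 = -2.3090
R = v/ω = -0.25/-2.0 = 0.1250
x' = 2 + 0.1250·(sin -2.3090 − sin -1.3090) = 2.0283
y' = -1.5 − 0.1250·(cos -2.3090 − cos -1.3090) = -1.3835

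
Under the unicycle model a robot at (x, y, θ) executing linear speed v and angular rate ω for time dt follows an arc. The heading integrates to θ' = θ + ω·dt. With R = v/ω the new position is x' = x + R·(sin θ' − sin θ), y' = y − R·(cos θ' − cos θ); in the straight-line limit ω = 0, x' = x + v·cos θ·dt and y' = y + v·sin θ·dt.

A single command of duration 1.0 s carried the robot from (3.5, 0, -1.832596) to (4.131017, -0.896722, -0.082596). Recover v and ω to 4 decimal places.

Δθ = -0.082596 − -1.832596 = 1.750000
ω = Δθ/dt = 1.750000/1.0 = 1.7500
R = −Δy/(cos θ' − cos θ) = 0.7143
v = R·ω = 0.7143·1.7500 = 1.2500

v = 1.2500, ω = 1.7500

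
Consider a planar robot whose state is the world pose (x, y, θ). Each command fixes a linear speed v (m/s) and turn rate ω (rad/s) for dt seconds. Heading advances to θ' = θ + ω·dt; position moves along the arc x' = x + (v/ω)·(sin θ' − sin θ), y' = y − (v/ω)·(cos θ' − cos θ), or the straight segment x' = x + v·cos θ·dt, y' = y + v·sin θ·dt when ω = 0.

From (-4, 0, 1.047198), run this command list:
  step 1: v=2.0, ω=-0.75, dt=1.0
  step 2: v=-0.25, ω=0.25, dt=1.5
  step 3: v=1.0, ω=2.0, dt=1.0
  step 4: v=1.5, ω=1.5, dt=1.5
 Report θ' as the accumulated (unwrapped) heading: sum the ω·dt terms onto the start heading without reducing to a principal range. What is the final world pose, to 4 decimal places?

step 1: θ'=0.2972 (R=-2.6667) → pose (-2.4715, 1.2164, 0.2972)
step 2: θ'=0.6722 (R=-1.0000) → pose (-2.8014, 1.0427, 0.6722)
step 3: θ'=2.6722 (R=0.5000) → pose (-2.8866, 1.8799, 2.6722)
step 4: θ'=4.9222 (R=1.0000) → pose (-4.3170, 0.7798, 4.9222)

(-4.3170, 0.7798, 4.9222)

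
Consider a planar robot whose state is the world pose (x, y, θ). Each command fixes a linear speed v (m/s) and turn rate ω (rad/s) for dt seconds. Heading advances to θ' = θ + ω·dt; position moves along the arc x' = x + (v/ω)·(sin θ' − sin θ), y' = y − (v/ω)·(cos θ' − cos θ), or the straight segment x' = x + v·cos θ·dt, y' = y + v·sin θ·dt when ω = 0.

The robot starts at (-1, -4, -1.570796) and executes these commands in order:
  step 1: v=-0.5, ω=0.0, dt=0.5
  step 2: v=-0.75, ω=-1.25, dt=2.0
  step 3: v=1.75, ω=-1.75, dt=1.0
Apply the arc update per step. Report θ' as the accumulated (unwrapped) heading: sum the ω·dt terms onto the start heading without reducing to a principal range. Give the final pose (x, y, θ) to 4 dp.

(0.4357, -1.8975, -5.8208)

step 1: θ'=-1.5708 (straight) → pose (-1.0000, -3.7500, -1.5708)
step 2: θ'=-4.0708 (R=0.6000) → pose (0.0807, -3.3909, -4.0708)
step 3: θ'=-5.8208 (R=-1.0000) → pose (0.4357, -1.8975, -5.8208)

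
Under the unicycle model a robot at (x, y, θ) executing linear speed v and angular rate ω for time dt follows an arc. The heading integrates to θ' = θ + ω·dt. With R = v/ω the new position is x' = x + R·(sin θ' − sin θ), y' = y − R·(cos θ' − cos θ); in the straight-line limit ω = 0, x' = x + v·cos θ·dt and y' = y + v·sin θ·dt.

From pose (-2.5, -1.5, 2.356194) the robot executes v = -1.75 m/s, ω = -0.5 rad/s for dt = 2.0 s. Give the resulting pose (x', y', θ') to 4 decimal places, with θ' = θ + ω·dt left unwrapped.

θ' = 2.3562 + -0.5·2.0 = 1.3562
R = v/ω = -1.75/-0.5 = 3.5000
x' = -2.5 + 3.5000·(sin 1.3562 − sin 2.3562) = -1.5552
y' = -1.5 − 3.5000·(cos 1.3562 − cos 2.3562) = -4.7202

(-1.5552, -4.7202, 1.3562)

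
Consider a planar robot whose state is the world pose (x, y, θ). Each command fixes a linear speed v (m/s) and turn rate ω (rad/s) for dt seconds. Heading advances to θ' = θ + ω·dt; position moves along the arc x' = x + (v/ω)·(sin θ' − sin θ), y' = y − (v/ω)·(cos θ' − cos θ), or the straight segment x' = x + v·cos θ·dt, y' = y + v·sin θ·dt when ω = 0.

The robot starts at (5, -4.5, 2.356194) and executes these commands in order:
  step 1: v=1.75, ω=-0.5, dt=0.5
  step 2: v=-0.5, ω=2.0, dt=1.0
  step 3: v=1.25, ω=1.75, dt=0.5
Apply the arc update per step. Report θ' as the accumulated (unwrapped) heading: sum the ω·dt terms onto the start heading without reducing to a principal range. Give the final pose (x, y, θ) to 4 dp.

(4.7835, -4.4223, 4.9812)

step 1: θ'=2.1062 (R=-3.5000) → pose (4.4646, -3.8108, 2.1062)
step 2: θ'=4.1062 (R=-0.2500) → pose (4.8851, -3.8257, 4.1062)
step 3: θ'=4.9812 (R=0.7143) → pose (4.7835, -4.4223, 4.9812)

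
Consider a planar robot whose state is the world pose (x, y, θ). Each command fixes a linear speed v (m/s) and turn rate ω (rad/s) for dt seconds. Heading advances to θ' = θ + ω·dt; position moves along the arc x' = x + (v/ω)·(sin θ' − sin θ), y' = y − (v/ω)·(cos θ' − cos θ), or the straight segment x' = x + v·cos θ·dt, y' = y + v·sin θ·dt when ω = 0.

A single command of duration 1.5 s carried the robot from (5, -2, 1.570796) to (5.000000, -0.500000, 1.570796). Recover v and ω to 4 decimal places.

Δθ = 1.570796 − 1.570796 = 0.000000
ω = Δθ/dt = 0.000000/1.5 = 0.0000
ω = 0 → v = (Δx·cos θ + Δy·sin θ)/dt = 1.0000

v = 1.0000, ω = 0.0000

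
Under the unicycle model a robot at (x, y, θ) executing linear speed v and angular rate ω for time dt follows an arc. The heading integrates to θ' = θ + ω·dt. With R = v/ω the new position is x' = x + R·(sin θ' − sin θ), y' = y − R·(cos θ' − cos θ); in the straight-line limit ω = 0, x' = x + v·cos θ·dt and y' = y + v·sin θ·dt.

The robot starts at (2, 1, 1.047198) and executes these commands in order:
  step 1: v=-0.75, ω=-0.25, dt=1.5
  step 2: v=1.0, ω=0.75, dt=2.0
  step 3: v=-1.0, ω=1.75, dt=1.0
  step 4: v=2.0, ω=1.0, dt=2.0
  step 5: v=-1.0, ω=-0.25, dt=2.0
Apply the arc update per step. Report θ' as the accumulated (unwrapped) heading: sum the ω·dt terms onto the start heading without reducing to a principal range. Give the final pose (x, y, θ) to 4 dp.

step 1: θ'=0.6722 (R=3.0000) → pose (1.2700, 0.1526, 0.6722)
step 2: θ'=2.1722 (R=1.3333) → pose (1.5392, 1.9503, 2.1722)
step 3: θ'=3.9222 (R=-0.5714) → pose (2.4124, 1.8676, 3.9222)
step 4: θ'=5.9222 (R=2.0000) → pose (3.1135, -1.4244, 5.9222)
step 5: θ'=5.4222 (R=4.0000) → pose (1.4923, -0.2890, 5.4222)

(1.4923, -0.2890, 5.4222)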